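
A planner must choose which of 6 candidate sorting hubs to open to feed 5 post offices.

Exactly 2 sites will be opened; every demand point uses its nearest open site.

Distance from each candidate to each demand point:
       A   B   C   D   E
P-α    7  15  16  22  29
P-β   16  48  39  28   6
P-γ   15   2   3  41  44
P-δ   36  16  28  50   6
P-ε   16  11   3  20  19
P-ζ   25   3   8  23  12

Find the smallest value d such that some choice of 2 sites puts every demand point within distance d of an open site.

20

Open {P-α, P-ε}.
  Farthest demand point is D at distance 20 (to P-ε); all others are ≤ 20.
With {P-β, P-ε} the worst case is 20.
With {P-γ, P-ε} the worst case is 20.
No size-2 selection achieves below 20.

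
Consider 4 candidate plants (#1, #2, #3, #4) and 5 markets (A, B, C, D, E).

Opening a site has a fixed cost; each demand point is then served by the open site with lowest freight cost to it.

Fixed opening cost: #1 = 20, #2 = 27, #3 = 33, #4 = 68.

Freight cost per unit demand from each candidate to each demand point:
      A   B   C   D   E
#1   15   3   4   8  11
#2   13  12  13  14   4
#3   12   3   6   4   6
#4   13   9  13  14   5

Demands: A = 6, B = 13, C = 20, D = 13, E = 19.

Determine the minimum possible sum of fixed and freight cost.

Open {#1, #2, #3}: assign each demand point to its cheapest open site.
  A→#3 6×12=72, B→#1 13×3=39, C→#1 20×4=80, D→#3 13×4=52, E→#2 19×4=76
  freight cost 319, fixed 80 → total 399.
Compare {#1, #3}: freight cost 357 + fixed 53 = 410.
Compare {#2, #3}: freight cost 359 + fixed 60 = 419.
Compare {#1, #2}: freight cost 377 + fixed 47 = 424.
All other subsets cost ≥ 410. Minimum total cost: 399.

399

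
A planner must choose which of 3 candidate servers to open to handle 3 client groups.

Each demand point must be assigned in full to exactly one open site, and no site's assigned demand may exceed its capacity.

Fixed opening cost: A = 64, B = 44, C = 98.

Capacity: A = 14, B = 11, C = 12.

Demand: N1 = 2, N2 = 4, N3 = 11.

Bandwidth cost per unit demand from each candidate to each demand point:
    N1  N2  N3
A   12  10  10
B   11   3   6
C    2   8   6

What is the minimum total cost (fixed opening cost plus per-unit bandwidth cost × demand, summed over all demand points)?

238

Open {A, B}; cheapest assignment that respects the capacities:
  A (cap 14, load 6): N1, N2 — cost 2×12 + 4×10 = 64
  B (cap 11, load 11): N3 — cost 11×6 = 66
  Shipping 130, fixed 108 → total 238.
  Any other capacity-feasible assignment to {A, B} ships for at least 130.
Compare {B, C}: its best feasible assignment gives total 242.
Compare {A, C}: its best feasible assignment gives total 292.
Every other set of open sites that can feasibly serve all demand totals ≥ 242 even under its best assignment. Minimum: 238.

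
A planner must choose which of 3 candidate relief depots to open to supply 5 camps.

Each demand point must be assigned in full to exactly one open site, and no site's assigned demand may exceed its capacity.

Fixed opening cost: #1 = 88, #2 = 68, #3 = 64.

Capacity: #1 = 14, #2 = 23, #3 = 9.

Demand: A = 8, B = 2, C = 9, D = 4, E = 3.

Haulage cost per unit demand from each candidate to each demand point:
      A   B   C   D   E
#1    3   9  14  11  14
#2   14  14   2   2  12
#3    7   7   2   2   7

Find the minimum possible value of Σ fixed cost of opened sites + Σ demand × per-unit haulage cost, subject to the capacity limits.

Open {#1, #2}; cheapest assignment that respects the capacities:
  #1 (cap 14, load 10): A, B — cost 8×3 + 2×9 = 42
  #2 (cap 23, load 16): C, D, E — cost 9×2 + 4×2 + 3×12 = 62
  Shipping 104, fixed 156 → total 260.
  Any other capacity-feasible assignment to {#1, #2} ships for at least 104.
Compare {#2, #3}: its best feasible assignment gives total 278.
Compare {#1, #2, #3}: its best feasible assignment gives total 305.
Every other set of open sites that can feasibly serve all demand totals ≥ 278 even under its best assignment. Minimum: 260.

260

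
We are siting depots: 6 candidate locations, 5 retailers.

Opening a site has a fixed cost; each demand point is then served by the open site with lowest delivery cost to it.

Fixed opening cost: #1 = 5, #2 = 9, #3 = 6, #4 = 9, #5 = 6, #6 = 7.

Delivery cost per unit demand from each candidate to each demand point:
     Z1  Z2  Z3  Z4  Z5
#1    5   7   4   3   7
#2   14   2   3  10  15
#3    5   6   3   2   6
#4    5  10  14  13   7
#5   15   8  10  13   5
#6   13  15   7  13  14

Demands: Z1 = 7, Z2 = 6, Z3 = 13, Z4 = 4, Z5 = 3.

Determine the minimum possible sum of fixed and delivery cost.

127

Open {#2, #3}: assign each demand point to its cheapest open site.
  Z1→#3 7×5=35, Z2→#2 6×2=12, Z3→#2 13×3=39, Z4→#3 4×2=8, Z5→#3 3×6=18
  delivery cost 112, fixed 15 → total 127.
Compare {#2, #3, #5}: delivery cost 109 + fixed 21 = 130.
Compare {#1, #2, #3}: delivery cost 112 + fixed 20 = 132.
Compare {#1, #2}: delivery cost 119 + fixed 14 = 133.
All other subsets cost ≥ 130. Minimum total cost: 127.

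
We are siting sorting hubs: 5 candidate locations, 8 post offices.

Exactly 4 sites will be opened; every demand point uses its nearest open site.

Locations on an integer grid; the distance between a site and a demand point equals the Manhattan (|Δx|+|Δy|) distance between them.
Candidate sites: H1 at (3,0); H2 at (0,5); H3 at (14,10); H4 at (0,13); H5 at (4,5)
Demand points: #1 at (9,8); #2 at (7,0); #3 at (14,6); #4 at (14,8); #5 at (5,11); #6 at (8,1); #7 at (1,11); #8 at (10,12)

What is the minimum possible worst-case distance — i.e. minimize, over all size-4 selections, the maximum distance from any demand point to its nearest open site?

Open {H1, H2, H3, H4}.
  Farthest demand point is #1 at distance 7 (to H3); all others are ≤ 7.
With {H1, H2, H3, H5} the worst case is 7.
With {H1, H3, H4, H5} the worst case is 7.
No size-4 selection achieves below 7.

7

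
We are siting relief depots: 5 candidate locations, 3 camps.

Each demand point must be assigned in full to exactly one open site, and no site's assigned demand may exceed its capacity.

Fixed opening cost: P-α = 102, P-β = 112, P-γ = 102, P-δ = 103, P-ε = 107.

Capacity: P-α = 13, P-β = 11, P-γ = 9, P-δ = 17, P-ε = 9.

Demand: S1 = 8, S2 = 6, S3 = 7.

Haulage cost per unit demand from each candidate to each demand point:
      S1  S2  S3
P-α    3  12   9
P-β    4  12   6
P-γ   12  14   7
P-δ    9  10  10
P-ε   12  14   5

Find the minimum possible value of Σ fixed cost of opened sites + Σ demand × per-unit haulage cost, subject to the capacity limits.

Open {P-α, P-δ}; cheapest assignment that respects the capacities:
  P-α (cap 13, load 8): S1 — cost 8×3 = 24
  P-δ (cap 17, load 13): S2, S3 — cost 6×10 + 7×10 = 130
  Shipping 154, fixed 205 → total 359.
  Any other capacity-feasible assignment to {P-α, P-δ} ships for at least 154.
Compare {P-β, P-δ}: its best feasible assignment gives total 377.
Compare {P-δ, P-ε}: its best feasible assignment gives total 377.
Every other set of open sites that can feasibly serve all demand totals ≥ 377 even under its best assignment. Minimum: 359.

359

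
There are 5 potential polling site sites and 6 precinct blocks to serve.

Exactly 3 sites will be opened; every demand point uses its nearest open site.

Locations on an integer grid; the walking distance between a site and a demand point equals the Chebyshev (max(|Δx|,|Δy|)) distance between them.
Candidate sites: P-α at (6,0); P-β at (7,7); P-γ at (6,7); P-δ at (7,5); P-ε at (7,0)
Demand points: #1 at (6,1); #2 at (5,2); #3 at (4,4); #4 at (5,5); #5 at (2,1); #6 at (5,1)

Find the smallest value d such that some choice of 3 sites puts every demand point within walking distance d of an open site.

4

Open {P-α, P-β, P-γ}.
  Farthest demand point is #5 at walking distance 4 (to P-α); all others are ≤ 4.
With {P-α, P-β, P-δ} the worst case is 4.
With {P-α, P-β, P-ε} the worst case is 4.
No size-3 selection achieves below 4.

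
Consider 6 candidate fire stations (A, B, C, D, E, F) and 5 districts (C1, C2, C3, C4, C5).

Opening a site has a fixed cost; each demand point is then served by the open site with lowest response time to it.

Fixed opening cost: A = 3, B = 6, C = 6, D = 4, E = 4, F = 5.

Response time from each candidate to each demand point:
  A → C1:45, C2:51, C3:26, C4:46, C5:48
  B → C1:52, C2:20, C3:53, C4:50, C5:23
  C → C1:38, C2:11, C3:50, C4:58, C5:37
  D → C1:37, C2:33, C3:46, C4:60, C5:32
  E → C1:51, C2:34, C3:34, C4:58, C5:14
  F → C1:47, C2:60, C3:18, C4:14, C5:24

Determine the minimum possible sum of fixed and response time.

110

Open {C, E, F}: assign each demand point to its cheapest open site.
  C1→C 38, C2→C 11, C3→F 18, C4→F 14, C5→E 14
  response time 95, fixed 15 → total 110.
Compare {A, C, E, F}: response time 95 + fixed 18 = 113.
Compare {C, D, E, F}: response time 94 + fixed 19 = 113.
Compare {C, F}: response time 105 + fixed 11 = 116.
All other subsets cost ≥ 113. Minimum total cost: 110.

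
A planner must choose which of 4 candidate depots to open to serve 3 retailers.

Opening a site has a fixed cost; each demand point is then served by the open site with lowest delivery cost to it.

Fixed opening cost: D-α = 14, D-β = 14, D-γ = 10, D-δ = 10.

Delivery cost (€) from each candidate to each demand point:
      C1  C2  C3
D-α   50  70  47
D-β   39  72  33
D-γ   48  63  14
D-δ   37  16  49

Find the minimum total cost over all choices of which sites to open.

Open {D-γ, D-δ}: assign each demand point to its cheapest open site.
  C1→D-δ 37, C2→D-δ 16, C3→D-γ 14
  delivery cost 67, fixed 20 → total 87.
Compare {D-α, D-γ, D-δ}: delivery cost 67 + fixed 34 = 101.
Compare {D-β, D-γ, D-δ}: delivery cost 67 + fixed 34 = 101.
Compare {D-β, D-δ}: delivery cost 86 + fixed 24 = 110.
All other subsets cost ≥ 101. Minimum total cost: 87.

87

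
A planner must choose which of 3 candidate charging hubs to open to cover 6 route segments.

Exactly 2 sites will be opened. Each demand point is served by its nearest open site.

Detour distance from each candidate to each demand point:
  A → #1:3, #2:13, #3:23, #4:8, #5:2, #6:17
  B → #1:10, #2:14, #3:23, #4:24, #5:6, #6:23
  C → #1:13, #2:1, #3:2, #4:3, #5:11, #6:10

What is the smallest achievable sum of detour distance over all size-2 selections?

Open {A, C}.
  #1→A 3, #2→C 1, #3→C 2, #4→C 3, #5→A 2, #6→C 10  ⇒ total 21.
Compare {B, C}: total 32.
Compare {A, B}: total 66.

21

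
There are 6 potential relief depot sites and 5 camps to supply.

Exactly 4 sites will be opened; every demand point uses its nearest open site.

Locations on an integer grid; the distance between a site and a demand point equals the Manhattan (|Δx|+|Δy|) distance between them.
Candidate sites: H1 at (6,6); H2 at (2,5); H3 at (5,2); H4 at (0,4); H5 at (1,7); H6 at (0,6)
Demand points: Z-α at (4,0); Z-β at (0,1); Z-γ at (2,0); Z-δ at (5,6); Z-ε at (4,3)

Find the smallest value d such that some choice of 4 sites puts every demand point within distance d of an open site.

5

Open {H1, H2, H3, H4}.
  Farthest demand point is Z-γ at distance 5 (to H2); all others are ≤ 5.
With {H1, H2, H3, H6} the worst case is 5.
With {H1, H3, H4, H5} the worst case is 5.
No size-4 selection achieves below 5.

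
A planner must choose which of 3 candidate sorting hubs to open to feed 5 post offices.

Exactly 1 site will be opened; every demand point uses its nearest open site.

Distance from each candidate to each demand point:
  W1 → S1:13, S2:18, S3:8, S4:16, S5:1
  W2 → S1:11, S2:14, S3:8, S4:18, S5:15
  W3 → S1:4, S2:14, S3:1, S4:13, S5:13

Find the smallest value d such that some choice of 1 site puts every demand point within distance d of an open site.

Open {W3}.
  Farthest demand point is S2 at distance 14 (to W3); all others are ≤ 14.
With {W1} the worst case is 18.
With {W2} the worst case is 18.
No size-1 selection achieves below 14.

14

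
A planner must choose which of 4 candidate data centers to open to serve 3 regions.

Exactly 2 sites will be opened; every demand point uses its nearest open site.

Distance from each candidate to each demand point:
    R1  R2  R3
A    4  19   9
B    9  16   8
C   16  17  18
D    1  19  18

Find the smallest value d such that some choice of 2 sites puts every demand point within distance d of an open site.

Open {A, B}.
  Farthest demand point is R2 at distance 16 (to B); all others are ≤ 16.
With {B, C} the worst case is 16.
With {B, D} the worst case is 16.
No size-2 selection achieves below 16.

16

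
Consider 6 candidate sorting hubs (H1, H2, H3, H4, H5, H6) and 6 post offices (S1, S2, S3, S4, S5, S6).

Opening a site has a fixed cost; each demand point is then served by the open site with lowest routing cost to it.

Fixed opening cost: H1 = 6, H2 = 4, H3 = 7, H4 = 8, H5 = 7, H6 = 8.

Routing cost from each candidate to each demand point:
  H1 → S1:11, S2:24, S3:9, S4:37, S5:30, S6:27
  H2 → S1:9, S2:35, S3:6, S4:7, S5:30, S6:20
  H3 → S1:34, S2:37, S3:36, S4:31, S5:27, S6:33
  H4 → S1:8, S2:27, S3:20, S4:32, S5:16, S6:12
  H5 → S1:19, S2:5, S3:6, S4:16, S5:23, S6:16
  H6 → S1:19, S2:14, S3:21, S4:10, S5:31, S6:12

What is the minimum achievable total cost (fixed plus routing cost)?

73

Open {H2, H4, H5}: assign each demand point to its cheapest open site.
  S1→H4 8, S2→H5 5, S3→H2 6, S4→H2 7, S5→H4 16, S6→H4 12
  routing cost 54, fixed 19 → total 73.
Compare {H2, H5}: routing cost 66 + fixed 11 = 77.
Compare {H4, H5}: routing cost 63 + fixed 15 = 78.
Compare {H1, H2, H4, H5}: routing cost 54 + fixed 25 = 79.
All other subsets cost ≥ 77. Minimum total cost: 73.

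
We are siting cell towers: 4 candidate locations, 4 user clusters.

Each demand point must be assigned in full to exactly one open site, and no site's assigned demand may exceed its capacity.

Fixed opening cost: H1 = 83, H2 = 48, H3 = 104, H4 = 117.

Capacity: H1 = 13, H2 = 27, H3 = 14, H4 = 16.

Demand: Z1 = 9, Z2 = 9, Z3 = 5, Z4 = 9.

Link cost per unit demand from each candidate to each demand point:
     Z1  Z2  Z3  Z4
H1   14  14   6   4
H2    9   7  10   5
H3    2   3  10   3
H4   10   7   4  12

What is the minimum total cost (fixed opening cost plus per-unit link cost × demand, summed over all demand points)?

Open {H2, H3}; cheapest assignment that respects the capacities:
  H2 (cap 27, load 23): Z2, Z3, Z4 — cost 9×7 + 5×10 + 9×5 = 158
  H3 (cap 14, load 9): Z1 — cost 9×2 = 18
  Shipping 176, fixed 152 → total 328.
  Any other capacity-feasible assignment to {H2, H3} ships for at least 176.
Compare {H1, H2}: its best feasible assignment gives total 350.
Compare {H2, H4}: its best feasible assignment gives total 374.
Every other set of open sites that can feasibly serve all demand totals ≥ 350 even under its best assignment. Minimum: 328.

328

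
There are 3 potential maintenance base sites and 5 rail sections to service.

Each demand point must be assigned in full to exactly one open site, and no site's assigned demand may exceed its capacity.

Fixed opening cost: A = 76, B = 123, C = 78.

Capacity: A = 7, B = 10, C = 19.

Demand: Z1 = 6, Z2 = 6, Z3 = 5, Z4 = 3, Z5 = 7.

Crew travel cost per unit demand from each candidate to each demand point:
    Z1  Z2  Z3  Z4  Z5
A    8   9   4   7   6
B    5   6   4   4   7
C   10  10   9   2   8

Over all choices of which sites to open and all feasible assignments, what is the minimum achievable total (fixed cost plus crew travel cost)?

Open {B, C}; cheapest assignment that respects the capacities:
  B (cap 10, load 9): Z1, Z4 — cost 6×5 + 3×4 = 42
  C (cap 19, load 18): Z2, Z3, Z5 — cost 6×10 + 5×9 + 7×8 = 161
  Shipping 203, fixed 201 → total 404.
  Any other capacity-feasible assignment to {B, C} ships for at least 203.
Compare {A, B, C}: its best feasible assignment gives total 449.
Every other set of open sites that can feasibly serve all demand totals ≥ 449 even under its best assignment. Minimum: 404.

404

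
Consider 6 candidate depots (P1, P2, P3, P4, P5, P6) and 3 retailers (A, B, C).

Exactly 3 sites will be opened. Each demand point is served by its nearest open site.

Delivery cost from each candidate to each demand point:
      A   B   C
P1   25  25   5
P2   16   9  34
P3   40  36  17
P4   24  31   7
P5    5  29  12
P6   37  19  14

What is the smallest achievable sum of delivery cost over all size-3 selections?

Open {P1, P2, P5}.
  A→P5 5, B→P2 9, C→P1 5  ⇒ total 19.
Compare {P2, P4, P5}: total 21.
Compare {P2, P3, P5}: total 26.
No size-3 selection does better; minimum is 19.

19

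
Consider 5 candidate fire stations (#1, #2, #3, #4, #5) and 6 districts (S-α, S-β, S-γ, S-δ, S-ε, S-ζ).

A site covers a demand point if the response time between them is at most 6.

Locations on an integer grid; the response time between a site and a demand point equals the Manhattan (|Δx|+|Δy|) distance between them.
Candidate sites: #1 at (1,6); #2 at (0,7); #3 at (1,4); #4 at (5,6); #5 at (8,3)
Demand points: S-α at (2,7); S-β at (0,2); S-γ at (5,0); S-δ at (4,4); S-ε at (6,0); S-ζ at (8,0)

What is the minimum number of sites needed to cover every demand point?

2

Coverage sets (demand points within 6 of each site):
  #1: {S-α, S-β, S-δ}
  #2: {S-α, S-β}
  #3: {S-α, S-β, S-δ}
  #4: {S-α, S-γ, S-δ}
  #5: {S-γ, S-δ, S-ε, S-ζ}
No single site covers all 6 demand points.
But {#1, #5} covers everything, so the minimum is 2.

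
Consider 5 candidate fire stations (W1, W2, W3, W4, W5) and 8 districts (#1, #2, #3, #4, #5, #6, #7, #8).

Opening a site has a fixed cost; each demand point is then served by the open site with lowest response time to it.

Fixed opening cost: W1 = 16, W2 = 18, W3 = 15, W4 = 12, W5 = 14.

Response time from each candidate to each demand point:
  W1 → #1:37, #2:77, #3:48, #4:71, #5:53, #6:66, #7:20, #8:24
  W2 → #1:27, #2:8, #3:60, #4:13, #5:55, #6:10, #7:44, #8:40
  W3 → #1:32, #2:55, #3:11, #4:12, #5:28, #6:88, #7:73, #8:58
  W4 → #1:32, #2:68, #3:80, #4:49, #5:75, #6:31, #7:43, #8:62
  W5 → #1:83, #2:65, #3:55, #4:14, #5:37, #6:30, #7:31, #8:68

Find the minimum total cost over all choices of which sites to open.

Open {W1, W2, W3}: assign each demand point to its cheapest open site.
  #1→W2 27, #2→W2 8, #3→W3 11, #4→W3 12, #5→W3 28, #6→W2 10, #7→W1 20, #8→W1 24
  response time 140, fixed 49 → total 189.
Compare {W1, W2, W3, W4}: response time 140 + fixed 61 = 201.
Compare {W1, W2, W3, W5}: response time 140 + fixed 63 = 203.
Compare {W2, W3}: response time 180 + fixed 33 = 213.
All other subsets cost ≥ 201. Minimum total cost: 189.

189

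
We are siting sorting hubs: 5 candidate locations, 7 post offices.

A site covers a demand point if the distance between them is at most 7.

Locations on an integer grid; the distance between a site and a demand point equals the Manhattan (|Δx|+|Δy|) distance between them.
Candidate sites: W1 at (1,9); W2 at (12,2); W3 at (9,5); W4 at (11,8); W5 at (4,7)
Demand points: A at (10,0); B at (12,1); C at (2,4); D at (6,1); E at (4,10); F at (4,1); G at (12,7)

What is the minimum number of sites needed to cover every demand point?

Coverage sets (demand points within 7 of each site):
  W1: {C, E}
  W2: {A, B, D, G}
  W3: {A, B, D, G}
  W4: {G}
  W5: {C, E, F}
No single site covers all 7 demand points.
But {W2, W5} covers everything, so the minimum is 2.

2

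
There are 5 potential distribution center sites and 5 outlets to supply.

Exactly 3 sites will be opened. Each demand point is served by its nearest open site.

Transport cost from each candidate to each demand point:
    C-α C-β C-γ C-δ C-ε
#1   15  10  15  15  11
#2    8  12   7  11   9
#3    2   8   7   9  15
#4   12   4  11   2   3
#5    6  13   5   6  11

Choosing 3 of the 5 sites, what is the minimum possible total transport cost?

Open {#3, #4, #5}.
  C-α→#3 2, C-β→#4 4, C-γ→#5 5, C-δ→#4 2, C-ε→#4 3  ⇒ total 16.
Compare {#1, #3, #4}: total 18.
Compare {#2, #3, #4}: total 18.
No size-3 selection does better; minimum is 16.

16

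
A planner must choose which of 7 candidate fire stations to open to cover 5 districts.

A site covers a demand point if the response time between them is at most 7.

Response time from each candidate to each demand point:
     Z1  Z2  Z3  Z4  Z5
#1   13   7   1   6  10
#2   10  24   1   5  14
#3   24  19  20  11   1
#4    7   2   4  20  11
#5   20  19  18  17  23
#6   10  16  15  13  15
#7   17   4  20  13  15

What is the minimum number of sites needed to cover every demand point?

Coverage sets (demand points within 7 of each site):
  #1: {Z2, Z3, Z4}
  #2: {Z3, Z4}
  #3: {Z5}
  #4: {Z1, Z2, Z3}
  #5: {}
  #6: {}
  #7: {Z2}
No 2 sites suffice: every size-2 union leaves at least one demand point uncovered.
But {#1, #3, #4} covers everything, so the minimum is 3.

3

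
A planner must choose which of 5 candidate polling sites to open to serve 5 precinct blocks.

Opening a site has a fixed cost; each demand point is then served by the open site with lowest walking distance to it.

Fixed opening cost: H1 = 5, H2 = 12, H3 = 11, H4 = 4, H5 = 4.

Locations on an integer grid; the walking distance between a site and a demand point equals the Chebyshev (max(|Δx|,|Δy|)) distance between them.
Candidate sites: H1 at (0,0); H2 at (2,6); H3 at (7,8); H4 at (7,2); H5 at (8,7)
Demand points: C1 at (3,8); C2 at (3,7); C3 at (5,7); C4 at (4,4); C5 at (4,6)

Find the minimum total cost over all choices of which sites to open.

Open {H2}: assign each demand point to its cheapest open site.
  C1→H2 2, C2→H2 1, C3→H2 3, C4→H2 2, C5→H2 2
  walking distance 10, fixed 12 → total 22.
Compare {H5}: walking distance 21 + fixed 4 = 25.
Compare {H2, H4}: walking distance 10 + fixed 16 = 26.
Compare {H2, H5}: walking distance 10 + fixed 16 = 26.
All other subsets cost ≥ 25. Minimum total cost: 22.

22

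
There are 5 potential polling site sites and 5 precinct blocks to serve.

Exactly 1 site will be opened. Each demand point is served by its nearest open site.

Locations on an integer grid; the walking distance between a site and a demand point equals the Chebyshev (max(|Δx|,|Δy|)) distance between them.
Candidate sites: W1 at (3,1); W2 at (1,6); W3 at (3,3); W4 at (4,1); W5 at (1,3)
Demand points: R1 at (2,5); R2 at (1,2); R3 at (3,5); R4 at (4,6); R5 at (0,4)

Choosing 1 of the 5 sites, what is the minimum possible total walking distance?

Open {W5}.
  R1→W5 2, R2→W5 1, R3→W5 2, R4→W5 3, R5→W5 1  ⇒ total 9.
Compare {W2}: total 12.
Compare {W3}: total 12.
No size-1 selection does better; minimum is 9.

9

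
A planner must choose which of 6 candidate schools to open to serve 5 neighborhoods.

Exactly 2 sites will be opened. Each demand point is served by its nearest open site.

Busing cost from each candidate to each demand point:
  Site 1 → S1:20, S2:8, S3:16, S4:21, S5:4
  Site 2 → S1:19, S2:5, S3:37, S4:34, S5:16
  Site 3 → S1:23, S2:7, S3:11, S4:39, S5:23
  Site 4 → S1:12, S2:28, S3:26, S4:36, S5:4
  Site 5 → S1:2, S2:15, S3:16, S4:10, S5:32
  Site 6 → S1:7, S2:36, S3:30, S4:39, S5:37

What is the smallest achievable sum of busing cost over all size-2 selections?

Open {Site 1, Site 5}.
  S1→Site 5 2, S2→Site 1 8, S3→Site 1 16, S4→Site 5 10, S5→Site 1 4  ⇒ total 40.
Compare {Site 4, Site 5}: total 47.
Compare {Site 2, Site 5}: total 49.
No size-2 selection does better; minimum is 40.

40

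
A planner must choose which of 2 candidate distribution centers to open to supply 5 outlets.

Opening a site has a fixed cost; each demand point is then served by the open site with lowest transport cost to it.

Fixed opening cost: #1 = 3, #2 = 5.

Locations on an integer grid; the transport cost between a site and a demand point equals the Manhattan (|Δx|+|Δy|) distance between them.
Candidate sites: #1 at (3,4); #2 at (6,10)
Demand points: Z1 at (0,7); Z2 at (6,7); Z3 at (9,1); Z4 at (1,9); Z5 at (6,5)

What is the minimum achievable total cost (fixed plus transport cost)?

35

Open {#1}: assign each demand point to its cheapest open site.
  Z1→#1 6, Z2→#1 6, Z3→#1 9, Z4→#1 7, Z5→#1 4
  transport cost 32, fixed 3 → total 35.
Compare {#1, #2}: transport cost 28 + fixed 8 = 36.
Compare {#2}: transport cost 35 + fixed 5 = 40.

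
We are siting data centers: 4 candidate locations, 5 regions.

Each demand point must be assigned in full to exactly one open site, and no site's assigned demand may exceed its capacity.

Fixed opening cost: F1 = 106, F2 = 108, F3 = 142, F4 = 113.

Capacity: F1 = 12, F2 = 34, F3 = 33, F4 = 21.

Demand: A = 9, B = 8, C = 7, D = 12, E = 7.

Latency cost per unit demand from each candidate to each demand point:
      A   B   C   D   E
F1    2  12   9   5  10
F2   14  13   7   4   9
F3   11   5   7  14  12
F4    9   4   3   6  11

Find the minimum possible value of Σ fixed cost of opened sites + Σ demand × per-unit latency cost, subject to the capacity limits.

Open {F2, F4}; cheapest assignment that respects the capacities:
  F2 (cap 34, load 26): C, D, E — cost 7×7 + 12×4 + 7×9 = 160
  F4 (cap 21, load 17): A, B — cost 9×9 + 8×4 = 113
  Shipping 273, fixed 221 → total 494.
  Any other capacity-feasible assignment to {F2, F4} ships for at least 273.
Compare {F1, F2}: its best feasible assignment gives total 496.
Compare {F1, F2, F4}: its best feasible assignment gives total 509.
Every other set of open sites that can feasibly serve all demand totals ≥ 496 even under its best assignment. Minimum: 494.

494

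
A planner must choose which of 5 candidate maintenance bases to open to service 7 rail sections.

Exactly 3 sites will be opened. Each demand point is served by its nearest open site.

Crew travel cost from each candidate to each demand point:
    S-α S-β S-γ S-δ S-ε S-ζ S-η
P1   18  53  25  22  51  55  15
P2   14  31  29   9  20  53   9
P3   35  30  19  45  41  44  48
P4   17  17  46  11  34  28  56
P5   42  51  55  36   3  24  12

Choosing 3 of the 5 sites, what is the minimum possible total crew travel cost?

103

Open {P3, P4, P5}.
  S-α→P4 17, S-β→P4 17, S-γ→P3 19, S-δ→P4 11, S-ε→P5 3, S-ζ→P5 24, S-η→P5 12  ⇒ total 103.
Compare {P2, P4, P5}: total 105.
Compare {P2, P3, P5}: total 108.
No size-3 selection does better; minimum is 103.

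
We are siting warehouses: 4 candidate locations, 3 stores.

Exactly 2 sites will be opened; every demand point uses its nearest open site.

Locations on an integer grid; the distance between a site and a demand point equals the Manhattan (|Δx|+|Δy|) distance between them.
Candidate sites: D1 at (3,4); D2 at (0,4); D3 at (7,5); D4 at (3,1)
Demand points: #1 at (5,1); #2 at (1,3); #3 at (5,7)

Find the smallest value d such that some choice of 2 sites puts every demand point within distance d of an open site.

Open {D3, D4}.
  Farthest demand point is #2 at distance 4 (to D4); all others are ≤ 4.
With {D1, D2} the worst case is 5.
With {D1, D3} the worst case is 5.
No size-2 selection achieves below 4.

4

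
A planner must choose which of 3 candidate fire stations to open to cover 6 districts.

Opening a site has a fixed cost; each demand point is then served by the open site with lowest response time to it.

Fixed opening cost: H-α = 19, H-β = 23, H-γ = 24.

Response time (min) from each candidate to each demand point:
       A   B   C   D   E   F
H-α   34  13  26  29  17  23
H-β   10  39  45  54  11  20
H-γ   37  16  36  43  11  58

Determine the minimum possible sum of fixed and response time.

151

Open {H-α, H-β}: assign each demand point to its cheapest open site.
  A→H-β 10, B→H-α 13, C→H-α 26, D→H-α 29, E→H-β 11, F→H-β 20
  response time 109, fixed 42 → total 151.
Compare {H-α}: response time 142 + fixed 19 = 161.
Compare {H-α, H-β, H-γ}: response time 109 + fixed 66 = 175.
Compare {H-α, H-γ}: response time 136 + fixed 43 = 179.
All other subsets cost ≥ 161. Minimum total cost: 151.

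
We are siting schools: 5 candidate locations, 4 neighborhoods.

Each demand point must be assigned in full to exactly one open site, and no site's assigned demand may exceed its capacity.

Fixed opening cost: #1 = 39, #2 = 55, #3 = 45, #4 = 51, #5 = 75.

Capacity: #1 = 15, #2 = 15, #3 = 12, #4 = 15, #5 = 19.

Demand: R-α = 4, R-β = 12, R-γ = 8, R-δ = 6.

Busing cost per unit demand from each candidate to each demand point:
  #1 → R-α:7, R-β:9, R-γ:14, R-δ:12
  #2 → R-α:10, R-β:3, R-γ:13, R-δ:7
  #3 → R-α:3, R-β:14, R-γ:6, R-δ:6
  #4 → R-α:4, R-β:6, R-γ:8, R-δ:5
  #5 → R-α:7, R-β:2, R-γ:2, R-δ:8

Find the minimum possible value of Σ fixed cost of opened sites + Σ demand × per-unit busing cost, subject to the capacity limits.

252

Open {#3, #5}; cheapest assignment that respects the capacities:
  #3 (cap 12, load 12): R-α, R-γ — cost 4×3 + 8×6 = 60
  #5 (cap 19, load 18): R-β, R-δ — cost 12×2 + 6×8 = 72
  Shipping 132, fixed 120 → total 252.
  Any other capacity-feasible assignment to {#3, #5} ships for at least 132.
Compare {#2, #5}: its best feasible assignment gives total 258.
Compare {#4, #5}: its best feasible assignment gives total 272.
Every other set of open sites that can feasibly serve all demand totals ≥ 258 even under its best assignment. Minimum: 252.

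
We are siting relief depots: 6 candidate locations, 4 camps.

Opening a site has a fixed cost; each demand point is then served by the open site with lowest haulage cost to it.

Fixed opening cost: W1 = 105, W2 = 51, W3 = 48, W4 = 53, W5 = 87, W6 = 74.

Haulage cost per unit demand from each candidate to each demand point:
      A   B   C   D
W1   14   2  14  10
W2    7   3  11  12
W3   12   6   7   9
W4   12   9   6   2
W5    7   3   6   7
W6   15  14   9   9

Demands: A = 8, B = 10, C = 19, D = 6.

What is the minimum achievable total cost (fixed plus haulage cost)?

316

Open {W2, W4}: assign each demand point to its cheapest open site.
  A→W2 8×7=56, B→W2 10×3=30, C→W4 19×6=114, D→W4 6×2=12
  haulage cost 212, fixed 104 → total 316.
Compare {W5}: haulage cost 242 + fixed 87 = 329.
Compare {W4, W5}: haulage cost 212 + fixed 140 = 352.
Compare {W2, W3, W4}: haulage cost 212 + fixed 152 = 364.
All other subsets cost ≥ 329. Minimum total cost: 316.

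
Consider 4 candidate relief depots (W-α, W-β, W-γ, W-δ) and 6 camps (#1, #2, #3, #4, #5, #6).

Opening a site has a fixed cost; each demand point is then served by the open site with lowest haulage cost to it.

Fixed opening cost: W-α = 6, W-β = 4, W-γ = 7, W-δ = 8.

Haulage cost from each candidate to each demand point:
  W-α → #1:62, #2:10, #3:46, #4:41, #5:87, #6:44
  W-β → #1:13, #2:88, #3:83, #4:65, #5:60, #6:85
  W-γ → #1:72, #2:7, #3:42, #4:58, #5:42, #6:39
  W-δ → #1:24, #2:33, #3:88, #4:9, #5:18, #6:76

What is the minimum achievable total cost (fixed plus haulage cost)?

Open {W-β, W-γ, W-δ}: assign each demand point to its cheapest open site.
  #1→W-β 13, #2→W-γ 7, #3→W-γ 42, #4→W-δ 9, #5→W-δ 18, #6→W-γ 39
  haulage cost 128, fixed 19 → total 147.
Compare {W-α, W-β, W-γ, W-δ}: haulage cost 128 + fixed 25 = 153.
Compare {W-γ, W-δ}: haulage cost 139 + fixed 15 = 154.
Compare {W-α, W-β, W-δ}: haulage cost 140 + fixed 18 = 158.
All other subsets cost ≥ 153. Minimum total cost: 147.

147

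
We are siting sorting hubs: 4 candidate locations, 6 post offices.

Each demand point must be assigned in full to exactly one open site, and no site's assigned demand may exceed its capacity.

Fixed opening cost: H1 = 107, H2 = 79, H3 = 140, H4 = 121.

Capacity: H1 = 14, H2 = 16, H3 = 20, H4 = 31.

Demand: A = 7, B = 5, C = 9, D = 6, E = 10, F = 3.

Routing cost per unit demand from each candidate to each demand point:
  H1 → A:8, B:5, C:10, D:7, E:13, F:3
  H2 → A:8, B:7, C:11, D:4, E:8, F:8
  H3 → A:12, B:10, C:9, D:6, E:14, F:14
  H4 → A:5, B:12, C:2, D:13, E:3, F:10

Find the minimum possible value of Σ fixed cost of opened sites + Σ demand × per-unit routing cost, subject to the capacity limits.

366

Open {H2, H4}; cheapest assignment that respects the capacities:
  H2 (cap 16, load 14): B, D, F — cost 5×7 + 6×4 + 3×8 = 83
  H4 (cap 31, load 26): A, C, E — cost 7×5 + 9×2 + 10×3 = 83
  Shipping 166, fixed 200 → total 366.
  Any other capacity-feasible assignment to {H2, H4} ships for at least 166.
Compare {H1, H4}: its best feasible assignment gives total 387.
Compare {H1, H2, H4}: its best feasible assignment gives total 448.
Every other set of open sites that can feasibly serve all demand totals ≥ 387 even under its best assignment. Minimum: 366.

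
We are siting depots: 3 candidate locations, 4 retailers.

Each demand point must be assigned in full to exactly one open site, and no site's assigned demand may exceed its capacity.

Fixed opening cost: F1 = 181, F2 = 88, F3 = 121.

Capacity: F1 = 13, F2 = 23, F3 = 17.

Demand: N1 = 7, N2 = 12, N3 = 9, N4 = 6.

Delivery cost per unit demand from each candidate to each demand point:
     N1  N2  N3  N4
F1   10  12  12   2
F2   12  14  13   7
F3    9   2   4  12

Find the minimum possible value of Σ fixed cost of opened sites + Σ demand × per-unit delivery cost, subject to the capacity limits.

Open {F2, F3}; cheapest assignment that respects the capacities:
  F2 (cap 23, load 22): N1, N3, N4 — cost 7×12 + 9×13 + 6×7 = 243
  F3 (cap 17, load 12): N2 — cost 12×2 = 24
  Shipping 267, fixed 209 → total 476.
  Any other capacity-feasible assignment to {F2, F3} ships for at least 267.
Compare {F1, F2, F3}: its best feasible assignment gives total 613.
Compare {F1, F2}: its best feasible assignment gives total 636.
Every other set of open sites that can feasibly serve all demand totals ≥ 613 even under its best assignment. Minimum: 476.

476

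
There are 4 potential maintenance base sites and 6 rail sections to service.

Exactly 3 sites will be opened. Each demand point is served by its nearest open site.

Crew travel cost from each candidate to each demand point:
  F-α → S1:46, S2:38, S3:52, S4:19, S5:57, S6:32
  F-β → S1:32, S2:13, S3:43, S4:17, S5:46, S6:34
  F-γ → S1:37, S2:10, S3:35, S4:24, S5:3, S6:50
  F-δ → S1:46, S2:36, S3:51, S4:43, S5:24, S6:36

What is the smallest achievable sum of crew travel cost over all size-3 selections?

129

Open {F-α, F-β, F-γ}.
  S1→F-β 32, S2→F-γ 10, S3→F-γ 35, S4→F-β 17, S5→F-γ 3, S6→F-α 32  ⇒ total 129.
Compare {F-β, F-γ, F-δ}: total 131.
Compare {F-α, F-γ, F-δ}: total 136.
No size-3 selection does better; minimum is 129.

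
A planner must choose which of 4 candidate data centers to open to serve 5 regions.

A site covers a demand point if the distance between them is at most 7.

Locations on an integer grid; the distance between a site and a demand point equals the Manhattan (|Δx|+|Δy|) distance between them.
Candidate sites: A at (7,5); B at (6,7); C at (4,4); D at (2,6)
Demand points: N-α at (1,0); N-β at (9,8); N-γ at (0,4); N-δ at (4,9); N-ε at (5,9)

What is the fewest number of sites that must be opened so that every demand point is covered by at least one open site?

Coverage sets (demand points within 7 of each site):
  A: {N-β, N-δ, N-ε}
  B: {N-β, N-δ, N-ε}
  C: {N-α, N-γ, N-δ, N-ε}
  D: {N-α, N-γ, N-δ, N-ε}
No single site covers all 5 demand points.
But {A, C} covers everything, so the minimum is 2.

2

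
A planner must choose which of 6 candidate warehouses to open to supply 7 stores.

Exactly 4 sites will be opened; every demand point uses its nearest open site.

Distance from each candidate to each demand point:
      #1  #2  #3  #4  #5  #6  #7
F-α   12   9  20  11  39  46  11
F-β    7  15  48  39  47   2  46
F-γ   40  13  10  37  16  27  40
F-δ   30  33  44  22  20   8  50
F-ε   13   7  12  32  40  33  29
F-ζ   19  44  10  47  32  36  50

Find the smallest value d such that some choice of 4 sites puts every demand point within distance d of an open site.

Open {F-α, F-β, F-γ, F-δ}.
  Farthest demand point is #5 at distance 16 (to F-γ); all others are ≤ 16.
With {F-α, F-β, F-γ, F-ε} the worst case is 16.
With {F-α, F-β, F-γ, F-ζ} the worst case is 16.
No size-4 selection achieves below 16.

16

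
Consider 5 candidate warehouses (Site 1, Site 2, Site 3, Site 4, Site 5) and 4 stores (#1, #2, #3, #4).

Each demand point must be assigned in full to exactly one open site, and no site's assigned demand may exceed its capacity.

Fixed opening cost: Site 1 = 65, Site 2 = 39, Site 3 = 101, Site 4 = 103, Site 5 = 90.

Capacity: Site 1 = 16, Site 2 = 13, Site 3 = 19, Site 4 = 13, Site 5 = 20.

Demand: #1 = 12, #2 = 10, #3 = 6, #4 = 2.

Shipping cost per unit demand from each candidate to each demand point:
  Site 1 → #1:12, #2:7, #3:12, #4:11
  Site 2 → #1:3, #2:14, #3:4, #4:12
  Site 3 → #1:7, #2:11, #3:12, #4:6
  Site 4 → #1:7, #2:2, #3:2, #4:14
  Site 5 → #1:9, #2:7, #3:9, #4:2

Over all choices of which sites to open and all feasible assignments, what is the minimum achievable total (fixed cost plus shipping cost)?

293

Open {Site 2, Site 5}; cheapest assignment that respects the capacities:
  Site 2 (cap 13, load 12): #1 — cost 12×3 = 36
  Site 5 (cap 20, load 18): #2, #3, #4 — cost 10×7 + 6×9 + 2×2 = 128
  Shipping 164, fixed 129 → total 293.
  Any other capacity-feasible assignment to {Site 2, Site 5} ships for at least 164.
Compare {Site 2, Site 4, Site 5}: its best feasible assignment gives total 346.
Compare {Site 1, Site 2, Site 4}: its best feasible assignment gives total 347.
Every other set of open sites that can feasibly serve all demand totals ≥ 346 even under its best assignment. Minimum: 293.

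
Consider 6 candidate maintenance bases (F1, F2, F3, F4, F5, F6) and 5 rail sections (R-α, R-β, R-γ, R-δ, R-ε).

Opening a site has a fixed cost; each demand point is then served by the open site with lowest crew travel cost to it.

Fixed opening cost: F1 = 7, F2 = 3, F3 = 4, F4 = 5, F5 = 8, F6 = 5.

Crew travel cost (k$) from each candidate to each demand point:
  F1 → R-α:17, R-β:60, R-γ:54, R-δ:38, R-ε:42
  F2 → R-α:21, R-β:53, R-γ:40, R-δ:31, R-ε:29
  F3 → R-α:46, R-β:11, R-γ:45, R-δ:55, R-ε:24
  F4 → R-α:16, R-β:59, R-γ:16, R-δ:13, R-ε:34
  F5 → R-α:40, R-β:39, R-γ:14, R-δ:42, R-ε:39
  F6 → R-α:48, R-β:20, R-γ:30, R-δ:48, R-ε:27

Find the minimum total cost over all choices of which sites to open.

Open {F3, F4}: assign each demand point to its cheapest open site.
  R-α→F4 16, R-β→F3 11, R-γ→F4 16, R-δ→F4 13, R-ε→F3 24
  crew travel cost 80, fixed 9 → total 89.
Compare {F2, F3, F4}: crew travel cost 80 + fixed 12 = 92.
Compare {F3, F4, F6}: crew travel cost 80 + fixed 14 = 94.
Compare {F3, F4, F5}: crew travel cost 78 + fixed 17 = 95.
All other subsets cost ≥ 92. Minimum total cost: 89.

89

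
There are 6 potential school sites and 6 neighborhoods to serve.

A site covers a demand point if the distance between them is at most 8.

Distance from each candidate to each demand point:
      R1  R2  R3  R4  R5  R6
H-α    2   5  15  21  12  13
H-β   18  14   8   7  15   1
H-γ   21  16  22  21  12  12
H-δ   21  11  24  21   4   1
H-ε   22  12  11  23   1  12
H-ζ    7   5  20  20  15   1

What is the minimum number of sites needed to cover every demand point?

3

Coverage sets (demand points within 8 of each site):
  H-α: {R1, R2}
  H-β: {R3, R4, R6}
  H-γ: {}
  H-δ: {R5, R6}
  H-ε: {R5}
  H-ζ: {R1, R2, R6}
No 2 sites suffice: every size-2 union leaves at least one demand point uncovered.
But {H-α, H-β, H-δ} covers everything, so the minimum is 3.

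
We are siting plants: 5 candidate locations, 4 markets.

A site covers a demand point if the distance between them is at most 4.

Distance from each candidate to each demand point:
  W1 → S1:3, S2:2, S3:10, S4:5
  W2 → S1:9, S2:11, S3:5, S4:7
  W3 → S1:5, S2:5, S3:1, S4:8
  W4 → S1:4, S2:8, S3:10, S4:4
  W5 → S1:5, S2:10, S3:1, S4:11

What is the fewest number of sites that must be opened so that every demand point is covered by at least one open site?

3

Coverage sets (demand points within 4 of each site):
  W1: {S1, S2}
  W2: {}
  W3: {S3}
  W4: {S1, S4}
  W5: {S3}
No 2 sites suffice: every size-2 union leaves at least one demand point uncovered.
But {W1, W3, W4} covers everything, so the minimum is 3.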